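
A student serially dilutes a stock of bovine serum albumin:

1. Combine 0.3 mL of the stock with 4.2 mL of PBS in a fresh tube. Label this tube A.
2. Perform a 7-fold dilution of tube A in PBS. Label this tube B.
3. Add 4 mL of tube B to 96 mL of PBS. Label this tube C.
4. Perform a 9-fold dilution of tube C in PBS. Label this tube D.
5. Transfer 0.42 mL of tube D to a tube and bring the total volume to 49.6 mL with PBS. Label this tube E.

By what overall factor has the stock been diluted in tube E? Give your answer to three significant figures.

Step 1: 0.3 mL + 4.2 mL = 4.5 mL total → factor 4.5/0.3 = 15
Step 2: 7-fold → factor 7
Step 3: 4 mL + 96 mL = 100 mL total → factor 100/4 = 25
Step 4: 9-fold → factor 9
Step 5: 0.42 mL brought to 49.6 mL → factor 49.6/0.42 = 118.1
Overall dilution factor = 15 × 7 × 25 × 9 × 118.1 = 2.79 × 10^6

2.79 × 10^6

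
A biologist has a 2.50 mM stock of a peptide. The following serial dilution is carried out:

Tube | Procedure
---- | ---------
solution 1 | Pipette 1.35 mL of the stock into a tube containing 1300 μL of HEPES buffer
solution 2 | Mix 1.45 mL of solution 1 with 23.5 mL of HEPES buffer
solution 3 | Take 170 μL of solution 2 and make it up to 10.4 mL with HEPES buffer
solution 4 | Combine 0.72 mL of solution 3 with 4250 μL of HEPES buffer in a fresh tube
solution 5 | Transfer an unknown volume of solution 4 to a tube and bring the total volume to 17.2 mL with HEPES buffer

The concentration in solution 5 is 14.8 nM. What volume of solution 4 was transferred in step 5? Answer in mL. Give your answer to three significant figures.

Step 1: 1.35 mL + 1300 μL = 2.65 mL total → factor 2.65/1.35 = 1.963
Step 2: 1.45 mL + 23.5 mL = 24.95 mL total → factor 24.95/1.45 = 17.207
Step 3: 170 μL brought to 10.4 mL → factor 10400/170 = 61.176
Step 4: 0.72 mL + 4250 μL = 4.97 mL total → factor 4.97/0.72 = 6.9028
Step 5: v brought to 17.2 mL → factor = 17.2 mL/v
Product of known-step factors = 14263
Overall factor = 2.50 mM / (14.8 nM) = 1.6892 × 10^5
Step-5 factor = 1.6892 × 10^5 / 14263 = 11.843
v = 17.2 mL / 11.843 = 1.45 mL

1.45 mL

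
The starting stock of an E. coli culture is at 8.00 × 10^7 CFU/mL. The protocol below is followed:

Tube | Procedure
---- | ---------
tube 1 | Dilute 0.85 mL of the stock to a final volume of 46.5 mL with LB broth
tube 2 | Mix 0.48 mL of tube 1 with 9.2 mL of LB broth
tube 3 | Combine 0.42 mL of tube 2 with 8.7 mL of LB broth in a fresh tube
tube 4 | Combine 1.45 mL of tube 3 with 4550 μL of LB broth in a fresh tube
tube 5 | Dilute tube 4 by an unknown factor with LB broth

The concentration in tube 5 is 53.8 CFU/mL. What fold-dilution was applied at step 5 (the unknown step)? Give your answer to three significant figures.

15.0-fold

Step 1: 0.85 mL brought to 46.5 mL → factor 46.5/0.85 = 54.706
Step 2: 0.48 mL + 9.2 mL = 9.68 mL total → factor 9.68/0.48 = 20.167
Step 3: 0.42 mL + 8.7 mL = 9.12 mL total → factor 9.12/0.42 = 21.714
Step 4: 1.45 mL + 4550 μL = 6 mL total → factor 6/1.45 = 4.1379
Step 5: unknown factor x
Product of known-step factors = 99128
Overall factor = 8.00 × 10^7 CFU/mL / (53.8 CFU/mL) = 1.487 × 10^6
x = 1.487 × 10^6 / 99128 = 15.0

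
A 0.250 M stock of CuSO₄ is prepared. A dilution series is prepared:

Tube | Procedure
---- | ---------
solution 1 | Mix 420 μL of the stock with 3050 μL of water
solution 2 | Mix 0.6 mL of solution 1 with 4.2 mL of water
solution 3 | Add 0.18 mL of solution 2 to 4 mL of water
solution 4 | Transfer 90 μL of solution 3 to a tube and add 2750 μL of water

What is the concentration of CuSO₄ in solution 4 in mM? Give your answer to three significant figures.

0.00516 mM

Step 1: 420 μL + 3050 μL = 3470 μL total → factor 3470/420 = 8.2619
Step 2: 0.6 mL + 4.2 mL = 4.8 mL total → factor 4.8/0.6 = 8
Step 3: 0.18 mL + 4 mL = 4.18 mL total → factor 4.18/0.18 = 23.222
Step 4: 90 μL + 2750 μL = 2840 μL total → factor 2840/90 = 31.556
Overall dilution factor = 8.2619 × 8 × 23.222 × 31.556 = 48434
Final = 0.250 M / 48434 = 5.162 × 10^-6 M = 0.00516 mM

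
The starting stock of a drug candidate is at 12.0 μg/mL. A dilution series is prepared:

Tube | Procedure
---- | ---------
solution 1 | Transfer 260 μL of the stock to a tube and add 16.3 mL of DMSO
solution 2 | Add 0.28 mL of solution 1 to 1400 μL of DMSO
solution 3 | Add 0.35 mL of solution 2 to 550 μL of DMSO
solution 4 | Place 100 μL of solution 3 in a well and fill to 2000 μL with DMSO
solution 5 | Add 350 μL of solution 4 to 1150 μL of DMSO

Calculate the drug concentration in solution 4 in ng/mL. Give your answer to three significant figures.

Step 1: 260 μL + 16.3 mL = 16560 μL total → factor 16560/260 = 63.692
Step 2: 0.28 mL + 1400 μL = 1.68 mL total → factor 1.68/0.28 = 6
Step 3: 0.35 mL + 550 μL = 0.9 mL total → factor 0.9/0.35 = 2.5714
Step 4: 100 μL brought to 2000 μL → factor 2000/100 = 20
Dilution factor through solution 4 = 63.692 × 6 × 2.5714 × 20 = 19654
[solution 4] = 12.0 μg/mL / 19654 = 0.0006106 μg/mL = 0.611 ng/mL

0.611 ng/mL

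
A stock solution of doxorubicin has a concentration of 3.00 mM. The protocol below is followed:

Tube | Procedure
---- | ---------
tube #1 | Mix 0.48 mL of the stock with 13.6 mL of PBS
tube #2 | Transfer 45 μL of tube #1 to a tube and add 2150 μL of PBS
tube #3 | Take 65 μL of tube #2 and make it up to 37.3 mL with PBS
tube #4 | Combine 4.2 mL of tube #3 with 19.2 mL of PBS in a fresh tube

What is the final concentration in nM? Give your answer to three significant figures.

0.656 nM

Step 1: 0.48 mL + 13.6 mL = 14.08 mL total → factor 14.08/0.48 = 29.333
Step 2: 45 μL + 2150 μL = 2195 μL total → factor 2195/45 = 48.778
Step 3: 65 μL brought to 37.3 mL → factor 37300/65 = 573.85
Step 4: 4.2 mL + 19.2 mL = 23.4 mL total → factor 23.4/4.2 = 5.5714
Overall dilution factor = 29.333 × 48.778 × 573.85 × 5.5714 = 4.5745 × 10^6
Final = 3.00 mM / 4.5745 × 10^6 = 6.558 × 10^-7 mM = 0.656 nM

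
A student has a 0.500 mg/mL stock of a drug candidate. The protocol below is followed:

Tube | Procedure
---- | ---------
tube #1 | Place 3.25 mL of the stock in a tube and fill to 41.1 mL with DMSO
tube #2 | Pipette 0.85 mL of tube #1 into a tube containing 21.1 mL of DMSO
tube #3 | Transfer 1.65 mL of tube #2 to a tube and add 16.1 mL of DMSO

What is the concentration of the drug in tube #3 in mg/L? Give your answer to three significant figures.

Step 1: 3.25 mL brought to 41.1 mL → factor 41.1/3.25 = 12.646
Step 2: 0.85 mL + 21.1 mL = 21.95 mL total → factor 21.95/0.85 = 25.824
Step 3: 1.65 mL + 16.1 mL = 17.75 mL total → factor 17.75/1.65 = 10.758
Overall dilution factor = 12.646 × 25.824 × 10.758 = 3513.1
Final = 0.500 mg/mL / 3513.1 = 0.0001423 mg/mL = 0.142 mg/L

0.142 mg/L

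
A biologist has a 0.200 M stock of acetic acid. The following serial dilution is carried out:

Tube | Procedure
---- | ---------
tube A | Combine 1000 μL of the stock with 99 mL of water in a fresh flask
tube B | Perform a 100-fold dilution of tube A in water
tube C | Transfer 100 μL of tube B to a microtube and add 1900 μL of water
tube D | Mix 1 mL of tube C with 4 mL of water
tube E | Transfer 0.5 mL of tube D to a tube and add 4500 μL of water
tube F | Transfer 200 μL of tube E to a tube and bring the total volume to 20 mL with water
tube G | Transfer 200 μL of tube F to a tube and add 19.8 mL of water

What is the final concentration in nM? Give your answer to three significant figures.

Step 1: 1000 μL + 99 mL = 1 × 10^5 μL total → factor 1 × 10^5/1000 = 100
Step 2: 100-fold → factor 100
Step 3: 100 μL + 1900 μL = 2000 μL total → factor 2000/100 = 20
Step 4: 1 mL + 4 mL = 5 mL total → factor 5/1 = 5
Step 5: 0.5 mL + 4500 μL = 5 mL total → factor 5/0.5 = 10
Step 6: 200 μL brought to 20 mL → factor 20000/200 = 100
Step 7: 200 μL + 19.8 mL = 20000 μL total → factor 20000/200 = 100
Overall dilution factor = 100 × 100 × 20 × 5 × 10 × 100 × 100 = 1 × 10^11
Final = 0.200 M / 1 × 10^11 = 2.000 × 10^-12 M = 0.00200 nM

0.00200 nM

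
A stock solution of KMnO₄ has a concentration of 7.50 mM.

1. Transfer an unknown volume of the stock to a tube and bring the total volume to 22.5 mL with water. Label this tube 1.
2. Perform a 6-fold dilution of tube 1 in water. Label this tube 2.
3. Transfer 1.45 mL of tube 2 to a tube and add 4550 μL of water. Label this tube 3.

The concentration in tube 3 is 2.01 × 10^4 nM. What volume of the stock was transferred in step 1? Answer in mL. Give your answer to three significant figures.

Step 1: v brought to 22.5 mL → factor = 22.5 mL/v
Step 2: 6-fold → factor 6
Step 3: 1.45 mL + 4550 μL = 6 mL total → factor 6/1.45 = 4.1379
Product of known-step factors = 24.828
Overall factor = 7.50 mM / (2.01 × 10^4 nM) = 373.13
Step-1 factor = 373.13 / 24.828 = 15.029
v = 22.5 mL / 15.029 = 1.50 mL

1.50 mL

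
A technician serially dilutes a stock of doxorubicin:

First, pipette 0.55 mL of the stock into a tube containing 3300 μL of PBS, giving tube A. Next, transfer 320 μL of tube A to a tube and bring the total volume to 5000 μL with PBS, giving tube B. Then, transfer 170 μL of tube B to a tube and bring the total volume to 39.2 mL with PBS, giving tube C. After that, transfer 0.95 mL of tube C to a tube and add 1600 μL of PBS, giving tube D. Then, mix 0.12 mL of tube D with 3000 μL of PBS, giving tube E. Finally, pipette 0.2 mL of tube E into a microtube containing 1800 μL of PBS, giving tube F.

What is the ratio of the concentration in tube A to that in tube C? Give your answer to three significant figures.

Step 1: 0.55 mL + 3300 μL = 3.85 mL total → factor 3.85/0.55 = 7
Step 2: 320 μL brought to 5000 μL → factor 5000/320 = 15.625
Step 3: 170 μL brought to 39.2 mL → factor 39200/170 = 230.59
Dilution factor to tube A = 7; to tube C = 25221
[tube A]/[tube C] = (factor to tube C)/(factor to tube A) = 25221/7 = 3.60 × 10^3

3.60 × 10^3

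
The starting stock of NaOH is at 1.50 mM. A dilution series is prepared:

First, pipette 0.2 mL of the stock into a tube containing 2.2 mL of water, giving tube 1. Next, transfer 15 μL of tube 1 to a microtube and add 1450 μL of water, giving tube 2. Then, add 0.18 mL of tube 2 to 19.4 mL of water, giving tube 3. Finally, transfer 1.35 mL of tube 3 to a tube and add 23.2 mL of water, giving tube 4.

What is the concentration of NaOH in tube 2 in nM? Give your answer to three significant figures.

1.28 × 10^3 nM

Step 1: 0.2 mL + 2.2 mL = 2.4 mL total → factor 2.4/0.2 = 12
Step 2: 15 μL + 1450 μL = 1465 μL total → factor 1465/15 = 97.667
Dilution factor through tube 2 = 12 × 97.667 = 1172
[tube 2] = 1.50 mM / 1172 = 0.001280 mM = 1.28 × 10^3 nM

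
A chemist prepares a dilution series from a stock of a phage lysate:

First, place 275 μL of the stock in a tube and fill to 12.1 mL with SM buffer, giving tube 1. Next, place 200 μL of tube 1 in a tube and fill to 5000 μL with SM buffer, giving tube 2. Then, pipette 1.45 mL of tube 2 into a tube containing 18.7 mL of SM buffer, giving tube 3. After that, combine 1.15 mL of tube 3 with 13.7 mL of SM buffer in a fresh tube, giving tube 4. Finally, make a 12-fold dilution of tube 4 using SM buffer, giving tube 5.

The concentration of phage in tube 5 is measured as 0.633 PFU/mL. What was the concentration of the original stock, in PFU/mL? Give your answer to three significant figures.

Step 1: 275 μL brought to 12.1 mL → factor 12100/275 = 44
Step 2: 200 μL brought to 5000 μL → factor 5000/200 = 25
Step 3: 1.45 mL + 18.7 mL = 20.15 mL total → factor 20.15/1.45 = 13.897
Step 4: 1.15 mL + 13.7 mL = 14.85 mL total → factor 14.85/1.15 = 12.913
Step 5: 12-fold → factor 12
Overall dilution factor = 44 × 25 × 13.897 × 12.913 × 12 = 2.3687 × 10^6
Stock = 0.633 PFU/mL × 2.3687 × 10^6 = 1.50 × 10^6 PFU/mL

1.50 × 10^6 PFU/mL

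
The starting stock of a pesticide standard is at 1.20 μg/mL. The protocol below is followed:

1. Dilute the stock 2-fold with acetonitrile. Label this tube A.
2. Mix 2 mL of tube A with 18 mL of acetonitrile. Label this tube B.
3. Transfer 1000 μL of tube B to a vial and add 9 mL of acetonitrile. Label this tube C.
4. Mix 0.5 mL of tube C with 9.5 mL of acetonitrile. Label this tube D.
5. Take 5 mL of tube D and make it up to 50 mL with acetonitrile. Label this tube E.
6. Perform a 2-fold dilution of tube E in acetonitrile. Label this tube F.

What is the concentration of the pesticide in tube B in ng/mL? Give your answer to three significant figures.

60.0 ng/mL

Step 1: 2-fold → factor 2
Step 2: 2 mL + 18 mL = 20 mL total → factor 20/2 = 10
Dilution factor through tube B = 2 × 10 = 20
[tube B] = 1.20 μg/mL / 20 = 0.06000 μg/mL = 60.0 ng/mL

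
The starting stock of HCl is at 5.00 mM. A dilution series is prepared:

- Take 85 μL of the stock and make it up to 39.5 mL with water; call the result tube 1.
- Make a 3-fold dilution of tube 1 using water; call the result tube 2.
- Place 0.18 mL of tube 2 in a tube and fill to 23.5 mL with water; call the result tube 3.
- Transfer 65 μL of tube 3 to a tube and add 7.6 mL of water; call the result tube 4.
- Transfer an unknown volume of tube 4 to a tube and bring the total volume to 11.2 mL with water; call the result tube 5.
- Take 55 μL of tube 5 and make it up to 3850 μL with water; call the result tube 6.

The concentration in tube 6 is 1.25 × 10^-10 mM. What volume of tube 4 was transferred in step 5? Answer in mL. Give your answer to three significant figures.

Step 1: 85 μL brought to 39.5 mL → factor 39500/85 = 464.71
Step 2: 3-fold → factor 3
Step 3: 0.18 mL brought to 23.5 mL → factor 23.5/0.18 = 130.56
Step 4: 65 μL + 7.6 mL = 7665 μL total → factor 7665/65 = 117.92
Step 5: v brought to 11.2 mL → factor = 11.2 mL/v
Step 6: 55 μL brought to 3850 μL → factor 3850/55 = 70
Product of known-step factors = 1.5024 × 10^9
Overall factor = 5.00 mM / (1.25 × 10^-10 mM) = 4 × 10^10
Step-5 factor = 4 × 10^10 / 1.5024 × 10^9 = 26.624
v = 11.2 mL / 26.624 = 0.421 mL

0.421 mL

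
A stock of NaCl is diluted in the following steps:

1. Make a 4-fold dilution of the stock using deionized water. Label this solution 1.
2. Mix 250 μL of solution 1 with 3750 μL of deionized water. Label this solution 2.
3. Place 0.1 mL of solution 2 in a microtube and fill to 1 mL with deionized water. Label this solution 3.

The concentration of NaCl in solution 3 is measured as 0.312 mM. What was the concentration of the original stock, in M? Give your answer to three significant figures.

0.200 M

Step 1: 4-fold → factor 4
Step 2: 250 μL + 3750 μL = 4000 μL total → factor 4000/250 = 16
Step 3: 0.1 mL brought to 1 mL → factor 1/0.1 = 10
Overall dilution factor = 4 × 16 × 10 = 640
Stock = 0.312 mM × 640 = 199.7 mM = 0.200 M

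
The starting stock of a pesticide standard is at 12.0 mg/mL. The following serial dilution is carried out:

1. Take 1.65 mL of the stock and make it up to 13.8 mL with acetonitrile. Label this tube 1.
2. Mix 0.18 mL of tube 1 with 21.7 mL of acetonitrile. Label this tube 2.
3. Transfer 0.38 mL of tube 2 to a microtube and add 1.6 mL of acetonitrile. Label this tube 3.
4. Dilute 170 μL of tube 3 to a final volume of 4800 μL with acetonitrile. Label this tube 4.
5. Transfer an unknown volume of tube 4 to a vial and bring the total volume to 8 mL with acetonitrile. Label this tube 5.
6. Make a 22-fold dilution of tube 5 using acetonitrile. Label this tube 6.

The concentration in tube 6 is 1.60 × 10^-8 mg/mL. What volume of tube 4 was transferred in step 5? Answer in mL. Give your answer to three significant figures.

0.0351 mL

Step 1: 1.65 mL brought to 13.8 mL → factor 13.8/1.65 = 8.3636
Step 2: 0.18 mL + 21.7 mL = 21.88 mL total → factor 21.88/0.18 = 121.56
Step 3: 0.38 mL + 1.6 mL = 1.98 mL total → factor 1.98/0.38 = 5.2105
Step 4: 170 μL brought to 4800 μL → factor 4800/170 = 28.235
Step 5: v brought to 8 mL → factor = 8 mL/v
Step 6: 22-fold → factor 22
Product of known-step factors = 3.2905 × 10^6
Overall factor = 12.0 mg/mL / (1.60 × 10^-8 mg/mL) = 7.5 × 10^8
Step-5 factor = 7.5 × 10^8 / 3.2905 × 10^6 = 227.93
v = 8 mL / 227.93 = 0.0351 mL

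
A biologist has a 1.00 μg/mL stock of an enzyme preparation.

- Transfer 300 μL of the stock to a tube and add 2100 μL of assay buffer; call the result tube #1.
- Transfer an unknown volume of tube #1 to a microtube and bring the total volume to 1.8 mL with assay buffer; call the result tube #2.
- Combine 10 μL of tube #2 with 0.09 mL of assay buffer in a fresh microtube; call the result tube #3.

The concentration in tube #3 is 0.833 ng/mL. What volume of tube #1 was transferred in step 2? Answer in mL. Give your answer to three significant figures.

0.120 mL

Step 1: 300 μL + 2100 μL = 2400 μL total → factor 2400/300 = 8
Step 2: v brought to 1.8 mL → factor = 1.8 mL/v
Step 3: 10 μL + 0.09 mL = 100 μL total → factor 100/10 = 10
Product of known-step factors = 80
Overall factor = 1.00 μg/mL / (0.833 ng/mL) = 1200.5
Step-2 factor = 1200.5 / 80 = 15.006
v = 1.8 mL / 15.006 = 0.120 mL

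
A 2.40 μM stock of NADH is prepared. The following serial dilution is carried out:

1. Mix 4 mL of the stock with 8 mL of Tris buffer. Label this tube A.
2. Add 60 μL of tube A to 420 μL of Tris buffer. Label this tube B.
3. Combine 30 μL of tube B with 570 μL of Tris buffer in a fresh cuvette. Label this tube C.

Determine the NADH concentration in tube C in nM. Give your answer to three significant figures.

Step 1: 4 mL + 8 mL = 12 mL total → factor 12/4 = 3
Step 2: 60 μL + 420 μL = 480 μL total → factor 480/60 = 8
Step 3: 30 μL + 570 μL = 600 μL total → factor 600/30 = 20
Overall dilution factor = 3 × 8 × 20 = 480
Final = 2.40 μM / 480 = 0.005000 μM = 5.00 nM

5.00 nM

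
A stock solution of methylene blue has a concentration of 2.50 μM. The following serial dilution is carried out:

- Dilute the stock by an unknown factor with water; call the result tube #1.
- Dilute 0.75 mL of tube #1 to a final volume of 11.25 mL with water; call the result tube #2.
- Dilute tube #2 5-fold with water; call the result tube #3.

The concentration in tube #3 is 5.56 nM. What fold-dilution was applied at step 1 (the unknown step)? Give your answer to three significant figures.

Step 1: unknown factor x
Step 2: 0.75 mL brought to 11.25 mL → factor 11.25/0.75 = 15
Step 3: 5-fold → factor 5
Product of known-step factors = 75
Overall factor = 2.50 μM / (5.56 nM) = 449.64
x = 449.64 / 75 = 6.00

6.00-fold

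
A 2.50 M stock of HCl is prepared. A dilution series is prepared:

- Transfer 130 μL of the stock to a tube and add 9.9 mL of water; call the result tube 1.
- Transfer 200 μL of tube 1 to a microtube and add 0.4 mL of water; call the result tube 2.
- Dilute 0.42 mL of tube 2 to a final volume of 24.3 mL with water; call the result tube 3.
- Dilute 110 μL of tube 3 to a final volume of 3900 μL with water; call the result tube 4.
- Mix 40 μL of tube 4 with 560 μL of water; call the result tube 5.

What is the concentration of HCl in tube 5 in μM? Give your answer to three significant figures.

Step 1: 130 μL + 9.9 mL = 10030 μL total → factor 10030/130 = 77.154
Step 2: 200 μL + 0.4 mL = 600 μL total → factor 600/200 = 3
Step 3: 0.42 mL brought to 24.3 mL → factor 24.3/0.42 = 57.857
Step 4: 110 μL brought to 3900 μL → factor 3900/110 = 35.455
Step 5: 40 μL + 560 μL = 600 μL total → factor 600/40 = 15
Overall dilution factor = 77.154 × 3 × 57.857 × 35.455 × 15 = 7.122 × 10^6
Final = 2.50 M / 7.122 × 10^6 = 3.510 × 10^-7 M = 0.351 μM

0.351 μM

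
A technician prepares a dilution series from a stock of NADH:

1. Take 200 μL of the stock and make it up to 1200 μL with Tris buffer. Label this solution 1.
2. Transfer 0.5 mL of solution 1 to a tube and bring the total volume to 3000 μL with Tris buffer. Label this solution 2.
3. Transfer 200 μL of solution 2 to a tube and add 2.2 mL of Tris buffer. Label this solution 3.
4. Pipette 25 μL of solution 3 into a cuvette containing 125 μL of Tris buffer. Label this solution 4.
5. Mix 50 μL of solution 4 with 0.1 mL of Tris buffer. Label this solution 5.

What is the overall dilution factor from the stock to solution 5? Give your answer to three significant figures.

Step 1: 200 μL brought to 1200 μL → factor 1200/200 = 6
Step 2: 0.5 mL brought to 3000 μL → factor 3/0.5 = 6
Step 3: 200 μL + 2.2 mL = 2400 μL total → factor 2400/200 = 12
Step 4: 25 μL + 125 μL = 150 μL total → factor 150/25 = 6
Step 5: 50 μL + 0.1 mL = 150 μL total → factor 150/50 = 3
Overall dilution factor = 6 × 6 × 12 × 6 × 3 = 7776

7.78 × 10^3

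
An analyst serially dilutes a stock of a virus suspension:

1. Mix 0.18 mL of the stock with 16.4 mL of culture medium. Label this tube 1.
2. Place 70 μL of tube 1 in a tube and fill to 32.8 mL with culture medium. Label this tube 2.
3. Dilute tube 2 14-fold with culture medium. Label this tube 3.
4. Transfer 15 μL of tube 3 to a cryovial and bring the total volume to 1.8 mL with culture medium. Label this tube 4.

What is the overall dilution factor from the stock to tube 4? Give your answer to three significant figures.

Step 1: 0.18 mL + 16.4 mL = 16.58 mL total → factor 16.58/0.18 = 92.111
Step 2: 70 μL brought to 32.8 mL → factor 32800/70 = 468.57
Step 3: 14-fold → factor 14
Step 4: 15 μL brought to 1.8 mL → factor 1800/15 = 120
Overall dilution factor = 92.111 × 468.57 × 14 × 120 = 7.251 × 10^7

7.25 × 10^7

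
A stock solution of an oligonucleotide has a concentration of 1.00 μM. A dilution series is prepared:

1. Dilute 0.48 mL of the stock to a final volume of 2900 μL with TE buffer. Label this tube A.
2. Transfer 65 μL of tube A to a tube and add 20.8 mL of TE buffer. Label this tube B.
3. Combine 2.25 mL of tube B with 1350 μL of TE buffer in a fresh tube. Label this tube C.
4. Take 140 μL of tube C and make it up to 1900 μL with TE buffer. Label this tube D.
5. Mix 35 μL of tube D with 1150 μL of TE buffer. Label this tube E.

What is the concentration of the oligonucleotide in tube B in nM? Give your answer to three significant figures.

0.516 nM

Step 1: 0.48 mL brought to 2900 μL → factor 2.9/0.48 = 6.0417
Step 2: 65 μL + 20.8 mL = 20865 μL total → factor 20865/65 = 321
Dilution factor through tube B = 6.0417 × 321 = 1939.4
[tube B] = 1.00 μM / 1939.4 = 0.0005156 μM = 0.516 nM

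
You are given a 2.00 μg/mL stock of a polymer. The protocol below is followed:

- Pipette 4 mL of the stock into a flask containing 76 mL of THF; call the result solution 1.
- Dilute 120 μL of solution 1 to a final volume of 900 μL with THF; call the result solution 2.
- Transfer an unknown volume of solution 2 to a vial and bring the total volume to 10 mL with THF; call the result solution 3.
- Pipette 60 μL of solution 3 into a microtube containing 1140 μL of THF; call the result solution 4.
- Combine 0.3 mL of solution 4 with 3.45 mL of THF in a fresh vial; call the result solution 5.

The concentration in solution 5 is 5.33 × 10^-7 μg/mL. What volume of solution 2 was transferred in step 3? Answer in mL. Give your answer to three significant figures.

Step 1: 4 mL + 76 mL = 80 mL total → factor 80/4 = 20
Step 2: 120 μL brought to 900 μL → factor 900/120 = 7.5
Step 3: v brought to 10 mL → factor = 10 mL/v
Step 4: 60 μL + 1140 μL = 1200 μL total → factor 1200/60 = 20
Step 5: 0.3 mL + 3.45 mL = 3.75 mL total → factor 3.75/0.3 = 12.5
Product of known-step factors = 37500
Overall factor = 2.00 μg/mL / (5.33 × 10^-7 μg/mL) = 3.7523 × 10^6
Step-3 factor = 3.7523 × 10^6 / 37500 = 100.06
v = 10 mL / 100.06 = 0.0999 mL

0.0999 mL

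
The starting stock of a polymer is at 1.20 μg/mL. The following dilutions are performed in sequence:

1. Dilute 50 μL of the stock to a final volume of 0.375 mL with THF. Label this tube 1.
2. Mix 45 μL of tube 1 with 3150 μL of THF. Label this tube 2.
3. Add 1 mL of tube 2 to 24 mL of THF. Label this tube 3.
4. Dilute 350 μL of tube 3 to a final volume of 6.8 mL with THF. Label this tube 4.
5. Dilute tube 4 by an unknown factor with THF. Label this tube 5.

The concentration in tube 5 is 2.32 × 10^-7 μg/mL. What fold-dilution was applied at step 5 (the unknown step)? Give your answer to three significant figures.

Step 1: 50 μL brought to 0.375 mL → factor 375/50 = 7.5
Step 2: 45 μL + 3150 μL = 3195 μL total → factor 3195/45 = 71
Step 3: 1 mL + 24 mL = 25 mL total → factor 25/1 = 25
Step 4: 350 μL brought to 6.8 mL → factor 6800/350 = 19.429
Step 5: unknown factor x
Product of known-step factors = 2.5864 × 10^5
Overall factor = 1.20 μg/mL / (2.32 × 10^-7 μg/mL) = 5.1724 × 10^6
x = 5.1724 × 10^6 / 2.5864 × 10^5 = 20.0

20.0-fold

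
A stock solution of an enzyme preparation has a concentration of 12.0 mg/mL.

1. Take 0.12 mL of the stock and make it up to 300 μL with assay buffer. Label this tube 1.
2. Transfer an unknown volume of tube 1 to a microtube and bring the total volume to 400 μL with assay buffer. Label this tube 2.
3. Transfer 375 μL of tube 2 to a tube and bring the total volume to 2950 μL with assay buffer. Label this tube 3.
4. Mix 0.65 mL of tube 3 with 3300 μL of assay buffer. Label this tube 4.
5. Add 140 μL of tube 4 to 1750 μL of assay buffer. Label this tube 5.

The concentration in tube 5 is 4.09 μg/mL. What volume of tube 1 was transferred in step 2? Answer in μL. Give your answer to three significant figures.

220 μL

Step 1: 0.12 mL brought to 300 μL → factor 0.3/0.12 = 2.5
Step 2: v brought to 400 μL → factor = 400 μL/v
Step 3: 375 μL brought to 2950 μL → factor 2950/375 = 7.8667
Step 4: 0.65 mL + 3300 μL = 3.95 mL total → factor 3.95/0.65 = 6.0769
Step 5: 140 μL + 1750 μL = 1890 μL total → factor 1890/140 = 13.5
Product of known-step factors = 1613.4
Overall factor = 12.0 mg/mL / (4.09 μg/mL) = 2934
Step-2 factor = 2934 / 1613.4 = 1.8185
v = 400 μL / 1.8185 = 220 μL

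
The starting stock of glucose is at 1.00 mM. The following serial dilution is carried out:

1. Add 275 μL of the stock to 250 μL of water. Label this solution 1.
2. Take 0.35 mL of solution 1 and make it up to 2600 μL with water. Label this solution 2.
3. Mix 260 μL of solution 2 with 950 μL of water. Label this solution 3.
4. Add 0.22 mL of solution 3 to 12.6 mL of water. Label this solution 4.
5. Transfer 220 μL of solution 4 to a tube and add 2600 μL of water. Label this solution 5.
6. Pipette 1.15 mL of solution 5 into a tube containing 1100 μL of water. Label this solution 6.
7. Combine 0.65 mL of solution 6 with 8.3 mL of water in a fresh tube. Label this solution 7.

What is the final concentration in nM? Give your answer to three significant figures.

0.753 nM

Step 1: 275 μL + 250 μL = 525 μL total → factor 525/275 = 1.9091
Step 2: 0.35 mL brought to 2600 μL → factor 2.6/0.35 = 7.4286
Step 3: 260 μL + 950 μL = 1210 μL total → factor 1210/260 = 4.6538
Step 4: 0.22 mL + 12.6 mL = 12.82 mL total → factor 12.82/0.22 = 58.273
Step 5: 220 μL + 2600 μL = 2820 μL total → factor 2820/220 = 12.818
Step 6: 1.15 mL + 1100 μL = 2.25 mL total → factor 2.25/1.15 = 1.9565
Step 7: 0.65 mL + 8.3 mL = 8.95 mL total → factor 8.95/0.65 = 13.769
Overall dilution factor = 1.9091 × 7.4286 × 4.6538 × 58.273 × 12.818 × 1.9565 × 13.769 = 1.3281 × 10^6
Final = 1.00 mM / 1.3281 × 10^6 = 7.530 × 10^-7 mM = 0.753 nM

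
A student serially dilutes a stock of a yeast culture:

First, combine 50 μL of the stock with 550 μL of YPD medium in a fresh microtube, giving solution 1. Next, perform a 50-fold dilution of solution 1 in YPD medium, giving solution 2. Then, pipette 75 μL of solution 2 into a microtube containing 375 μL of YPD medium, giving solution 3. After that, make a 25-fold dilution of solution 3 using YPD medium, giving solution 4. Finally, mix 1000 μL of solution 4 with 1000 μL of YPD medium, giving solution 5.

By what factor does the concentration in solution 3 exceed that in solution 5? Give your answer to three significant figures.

Step 1: 50 μL + 550 μL = 600 μL total → factor 600/50 = 12
Step 2: 50-fold → factor 50
Step 3: 75 μL + 375 μL = 450 μL total → factor 450/75 = 6
Step 4: 25-fold → factor 25
Step 5: 1000 μL + 1000 μL = 2000 μL total → factor 2000/1000 = 2
Dilution factor to solution 3 = 3600; to solution 5 = 1.8 × 10^5
[solution 3]/[solution 5] = (factor to solution 5)/(factor to solution 3) = 1.8 × 10^5/3600 = 50.0

50.0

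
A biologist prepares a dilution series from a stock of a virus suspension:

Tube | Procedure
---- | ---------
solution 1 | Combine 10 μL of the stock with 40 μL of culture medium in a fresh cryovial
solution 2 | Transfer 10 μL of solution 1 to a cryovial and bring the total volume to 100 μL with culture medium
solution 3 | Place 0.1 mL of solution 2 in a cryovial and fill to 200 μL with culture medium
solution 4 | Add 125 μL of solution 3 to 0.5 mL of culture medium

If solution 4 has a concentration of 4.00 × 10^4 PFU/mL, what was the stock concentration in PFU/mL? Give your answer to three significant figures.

Step 1: 10 μL + 40 μL = 50 μL total → factor 50/10 = 5
Step 2: 10 μL brought to 100 μL → factor 100/10 = 10
Step 3: 0.1 mL brought to 200 μL → factor 0.2/0.1 = 2
Step 4: 125 μL + 0.5 mL = 625 μL total → factor 625/125 = 5
Overall dilution factor = 5 × 10 × 2 × 5 = 500
Stock = 4.00 × 10^4 PFU/mL × 500 = 2.00 × 10^7 PFU/mL

2.00 × 10^7 PFU/mL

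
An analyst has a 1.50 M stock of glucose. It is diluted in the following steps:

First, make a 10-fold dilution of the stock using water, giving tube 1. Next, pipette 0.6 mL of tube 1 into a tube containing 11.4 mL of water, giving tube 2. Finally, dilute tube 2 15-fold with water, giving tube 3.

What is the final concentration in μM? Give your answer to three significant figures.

Step 1: 10-fold → factor 10
Step 2: 0.6 mL + 11.4 mL = 12 mL total → factor 12/0.6 = 20
Step 3: 15-fold → factor 15
Overall dilution factor = 10 × 20 × 15 = 3000
Final = 1.50 M / 3000 = 0.0005000 M = 500 μM

500 μM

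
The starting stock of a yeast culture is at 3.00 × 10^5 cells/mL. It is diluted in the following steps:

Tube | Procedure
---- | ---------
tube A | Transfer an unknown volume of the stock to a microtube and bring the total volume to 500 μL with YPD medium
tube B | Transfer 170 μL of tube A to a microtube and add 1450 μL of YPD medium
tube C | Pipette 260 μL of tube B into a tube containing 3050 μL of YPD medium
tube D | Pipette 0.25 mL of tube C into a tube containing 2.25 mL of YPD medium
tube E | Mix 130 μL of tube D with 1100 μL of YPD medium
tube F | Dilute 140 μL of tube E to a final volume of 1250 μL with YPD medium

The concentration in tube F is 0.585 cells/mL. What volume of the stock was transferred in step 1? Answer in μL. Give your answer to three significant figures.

99.9 μL

Step 1: v brought to 500 μL → factor = 500 μL/v
Step 2: 170 μL + 1450 μL = 1620 μL total → factor 1620/170 = 9.5294
Step 3: 260 μL + 3050 μL = 3310 μL total → factor 3310/260 = 12.731
Step 4: 0.25 mL + 2.25 mL = 2.5 mL total → factor 2.5/0.25 = 10
Step 5: 130 μL + 1100 μL = 1230 μL total → factor 1230/130 = 9.4615
Step 6: 140 μL brought to 1250 μL → factor 1250/140 = 8.9286
Product of known-step factors = 1.0249 × 10^5
Overall factor = 3.00 × 10^5 cells/mL / (0.585 cells/mL) = 5.1282 × 10^5
Step-1 factor = 5.1282 × 10^5 / 1.0249 × 10^5 = 5.0038
v = 500 μL / 5.0038 = 99.9 μL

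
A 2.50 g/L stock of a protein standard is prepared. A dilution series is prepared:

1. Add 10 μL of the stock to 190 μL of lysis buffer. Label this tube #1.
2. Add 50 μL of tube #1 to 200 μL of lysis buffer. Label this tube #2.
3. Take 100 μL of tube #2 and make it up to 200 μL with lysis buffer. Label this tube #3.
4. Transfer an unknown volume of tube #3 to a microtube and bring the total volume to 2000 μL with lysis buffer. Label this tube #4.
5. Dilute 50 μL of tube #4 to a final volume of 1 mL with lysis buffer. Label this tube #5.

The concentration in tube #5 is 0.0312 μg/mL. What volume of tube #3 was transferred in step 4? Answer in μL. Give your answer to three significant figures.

Step 1: 10 μL + 190 μL = 200 μL total → factor 200/10 = 20
Step 2: 50 μL + 200 μL = 250 μL total → factor 250/50 = 5
Step 3: 100 μL brought to 200 μL → factor 200/100 = 2
Step 4: v brought to 2000 μL → factor = 2000 μL/v
Step 5: 50 μL brought to 1 mL → factor 1000/50 = 20
Product of known-step factors = 4000
Overall factor = 2.50 g/L / (0.0312 μg/mL) = 80128
Step-4 factor = 80128 / 4000 = 20.032
v = 2000 μL / 20.032 = 99.8 μL

99.8 μL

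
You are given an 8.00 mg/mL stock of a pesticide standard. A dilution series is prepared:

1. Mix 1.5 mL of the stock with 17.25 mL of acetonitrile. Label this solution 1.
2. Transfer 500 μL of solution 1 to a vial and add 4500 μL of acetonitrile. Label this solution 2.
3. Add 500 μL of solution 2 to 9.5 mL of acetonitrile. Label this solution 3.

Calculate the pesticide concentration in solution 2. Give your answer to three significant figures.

Step 1: 1.5 mL + 17.25 mL = 18.75 mL total → factor 18.75/1.5 = 12.5
Step 2: 500 μL + 4500 μL = 5000 μL total → factor 5000/500 = 10
Dilution factor through solution 2 = 12.5 × 10 = 125
[solution 2] = 8.00 mg/mL / 125 = 0.0640 mg/mL

0.0640 mg/mL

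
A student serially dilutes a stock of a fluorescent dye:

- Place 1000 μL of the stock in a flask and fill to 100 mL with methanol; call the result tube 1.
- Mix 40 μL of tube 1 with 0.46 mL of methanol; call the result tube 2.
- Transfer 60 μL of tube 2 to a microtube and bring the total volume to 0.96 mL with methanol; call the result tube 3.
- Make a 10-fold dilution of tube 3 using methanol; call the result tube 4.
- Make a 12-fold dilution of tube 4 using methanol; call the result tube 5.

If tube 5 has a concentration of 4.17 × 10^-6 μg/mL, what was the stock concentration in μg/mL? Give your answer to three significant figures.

Step 1: 1000 μL brought to 100 mL → factor 1 × 10^5/1000 = 100
Step 2: 40 μL + 0.46 mL = 500 μL total → factor 500/40 = 12.5
Step 3: 60 μL brought to 0.96 mL → factor 960/60 = 16
Step 4: 10-fold → factor 10
Step 5: 12-fold → factor 12
Overall dilution factor = 100 × 12.5 × 16 × 10 × 12 = 2.4 × 10^6
Stock = 4.17 × 10^-6 μg/mL × 2.4 × 10^6 = 10.0 μg/mL

10.0 μg/mL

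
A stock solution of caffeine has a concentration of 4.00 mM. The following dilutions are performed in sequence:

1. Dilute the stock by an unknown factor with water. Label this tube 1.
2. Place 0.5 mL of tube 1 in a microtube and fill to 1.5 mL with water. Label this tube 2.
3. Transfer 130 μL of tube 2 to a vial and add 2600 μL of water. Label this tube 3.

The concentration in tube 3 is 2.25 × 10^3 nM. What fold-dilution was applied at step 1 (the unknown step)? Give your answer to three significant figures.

28.2-fold

Step 1: unknown factor x
Step 2: 0.5 mL brought to 1.5 mL → factor 1.5/0.5 = 3
Step 3: 130 μL + 2600 μL = 2730 μL total → factor 2730/130 = 21
Product of known-step factors = 63
Overall factor = 4.00 mM / (2.25 × 10^3 nM) = 1777.8
x = 1777.8 / 63 = 28.2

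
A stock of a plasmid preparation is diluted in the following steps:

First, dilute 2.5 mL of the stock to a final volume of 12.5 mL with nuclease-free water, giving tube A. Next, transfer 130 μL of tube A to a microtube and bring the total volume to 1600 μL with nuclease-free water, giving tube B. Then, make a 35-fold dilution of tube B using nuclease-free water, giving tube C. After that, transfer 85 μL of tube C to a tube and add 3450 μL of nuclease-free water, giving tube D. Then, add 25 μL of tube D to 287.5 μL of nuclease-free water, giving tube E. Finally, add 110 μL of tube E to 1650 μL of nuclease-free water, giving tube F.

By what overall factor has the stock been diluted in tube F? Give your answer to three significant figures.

Step 1: 2.5 mL brought to 12.5 mL → factor 12.5/2.5 = 5
Step 2: 130 μL brought to 1600 μL → factor 1600/130 = 12.308
Step 3: 35-fold → factor 35
Step 4: 85 μL + 3450 μL = 3535 μL total → factor 3535/85 = 41.588
Step 5: 25 μL + 287.5 μL = 312.5 μL total → factor 312.5/25 = 12.5
Step 6: 110 μL + 1650 μL = 1760 μL total → factor 1760/110 = 16
Overall dilution factor = 5 × 12.308 × 35 × 41.588 × 12.5 × 16 = 1.7915 × 10^7

1.79 × 10^7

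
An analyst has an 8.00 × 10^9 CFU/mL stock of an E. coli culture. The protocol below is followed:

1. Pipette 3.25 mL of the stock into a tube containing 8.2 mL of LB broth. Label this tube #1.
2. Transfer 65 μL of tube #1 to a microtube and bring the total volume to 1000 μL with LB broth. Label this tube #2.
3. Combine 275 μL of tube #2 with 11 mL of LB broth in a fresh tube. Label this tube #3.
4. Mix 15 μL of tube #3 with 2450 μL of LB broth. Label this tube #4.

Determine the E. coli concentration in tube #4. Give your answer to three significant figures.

2.19 × 10^4 CFU/mL

Step 1: 3.25 mL + 8.2 mL = 11.45 mL total → factor 11.45/3.25 = 3.5231
Step 2: 65 μL brought to 1000 μL → factor 1000/65 = 15.385
Step 3: 275 μL + 11 mL = 11275 μL total → factor 11275/275 = 41
Step 4: 15 μL + 2450 μL = 2465 μL total → factor 2465/15 = 164.33
Overall dilution factor = 3.5231 × 15.385 × 41 × 164.33 = 3.6519 × 10^5
Final = 8.00 × 10^9 CFU/mL / 3.6519 × 10^5 = 2.19 × 10^4 CFU/mL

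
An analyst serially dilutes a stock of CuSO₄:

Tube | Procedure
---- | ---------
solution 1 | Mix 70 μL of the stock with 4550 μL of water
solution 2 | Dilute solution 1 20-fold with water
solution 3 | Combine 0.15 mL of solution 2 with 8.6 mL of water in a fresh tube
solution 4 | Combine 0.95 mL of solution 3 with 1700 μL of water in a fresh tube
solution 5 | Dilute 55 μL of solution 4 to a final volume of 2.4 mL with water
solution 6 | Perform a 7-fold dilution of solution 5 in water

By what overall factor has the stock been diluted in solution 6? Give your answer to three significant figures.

Step 1: 70 μL + 4550 μL = 4620 μL total → factor 4620/70 = 66
Step 2: 20-fold → factor 20
Step 3: 0.15 mL + 8.6 mL = 8.75 mL total → factor 8.75/0.15 = 58.333
Step 4: 0.95 mL + 1700 μL = 2.65 mL total → factor 2.65/0.95 = 2.7895
Step 5: 55 μL brought to 2.4 mL → factor 2400/55 = 43.636
Step 6: 7-fold → factor 7
Overall dilution factor = 66 × 20 × 58.333 × 2.7895 × 43.636 × 7 = 6.5608 × 10^7

6.56 × 10^7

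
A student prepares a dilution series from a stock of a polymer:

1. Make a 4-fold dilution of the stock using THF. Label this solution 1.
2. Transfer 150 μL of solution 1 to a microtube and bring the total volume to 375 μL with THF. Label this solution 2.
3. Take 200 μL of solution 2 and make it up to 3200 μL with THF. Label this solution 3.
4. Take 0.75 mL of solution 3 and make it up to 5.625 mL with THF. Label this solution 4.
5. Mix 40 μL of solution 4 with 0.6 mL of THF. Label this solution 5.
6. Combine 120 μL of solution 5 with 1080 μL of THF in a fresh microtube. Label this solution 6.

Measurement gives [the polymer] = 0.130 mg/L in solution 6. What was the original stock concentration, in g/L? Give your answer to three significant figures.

25.0 g/L

Step 1: 4-fold → factor 4
Step 2: 150 μL brought to 375 μL → factor 375/150 = 2.5
Step 3: 200 μL brought to 3200 μL → factor 3200/200 = 16
Step 4: 0.75 mL brought to 5.625 mL → factor 5.625/0.75 = 7.5
Step 5: 40 μL + 0.6 mL = 640 μL total → factor 640/40 = 16
Step 6: 120 μL + 1080 μL = 1200 μL total → factor 1200/120 = 10
Overall dilution factor = 4 × 2.5 × 16 × 7.5 × 16 × 10 = 1.92 × 10^5
Stock = 0.130 mg/L × 1.92 × 10^5 = 2.496 × 10^4 mg/L = 25.0 g/L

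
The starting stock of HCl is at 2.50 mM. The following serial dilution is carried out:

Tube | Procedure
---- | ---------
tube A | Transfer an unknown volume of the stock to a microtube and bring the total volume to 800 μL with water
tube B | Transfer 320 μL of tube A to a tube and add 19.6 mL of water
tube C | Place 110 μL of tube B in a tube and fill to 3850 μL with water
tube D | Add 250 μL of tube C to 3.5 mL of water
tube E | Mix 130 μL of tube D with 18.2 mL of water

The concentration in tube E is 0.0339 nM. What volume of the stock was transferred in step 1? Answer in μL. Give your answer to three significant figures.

Step 1: v brought to 800 μL → factor = 800 μL/v
Step 2: 320 μL + 19.6 mL = 19920 μL total → factor 19920/320 = 62.25
Step 3: 110 μL brought to 3850 μL → factor 3850/110 = 35
Step 4: 250 μL + 3.5 mL = 3750 μL total → factor 3750/250 = 15
Step 5: 130 μL + 18.2 mL = 18330 μL total → factor 18330/130 = 141
Product of known-step factors = 4.6081 × 10^6
Overall factor = 2.50 mM / (0.0339 nM) = 7.3746 × 10^7
Step-1 factor = 7.3746 × 10^7 / 4.6081 × 10^6 = 16.004
v = 800 μL / 16.004 = 50.0 μL

50.0 μL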